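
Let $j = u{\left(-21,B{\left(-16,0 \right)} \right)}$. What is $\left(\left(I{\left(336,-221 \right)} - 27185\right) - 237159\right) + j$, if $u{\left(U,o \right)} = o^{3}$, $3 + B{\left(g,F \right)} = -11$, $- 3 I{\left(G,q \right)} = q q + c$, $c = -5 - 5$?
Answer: $-283365$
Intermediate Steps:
$c = -10$
$I{\left(G,q \right)} = \frac{10}{3} - \frac{q^{2}}{3}$ ($I{\left(G,q \right)} = - \frac{q q - 10}{3} = - \frac{q^{2} - 10}{3} = - \frac{-10 + q^{2}}{3} = \frac{10}{3} - \frac{q^{2}}{3}$)
$B{\left(g,F \right)} = -14$ ($B{\left(g,F \right)} = -3 - 11 = -14$)
$j = -2744$ ($j = \left(-14\right)^{3} = -2744$)
$\left(\left(I{\left(336,-221 \right)} - 27185\right) - 237159\right) + j = \left(\left(\left(\frac{10}{3} - \frac{\left(-221\right)^{2}}{3}\right) - 27185\right) - 237159\right) - 2744 = \left(\left(\left(\frac{10}{3} - \frac{48841}{3}\right) - 27185\right) - 237159\right) - 2744 = \left(\left(-16277 - 27185\right) - 237159\right) - 2744 = \left(-43462 - 237159\right) - 2744 = -280621 - 2744 = -283365$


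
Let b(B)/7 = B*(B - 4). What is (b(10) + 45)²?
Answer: 216225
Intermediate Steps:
b(B) = 7*B*(-4 + B) (b(B) = 7*(B*(B - 4)) = 7*(B*(-4 + B)) = 7*B*(-4 + B))
(b(10) + 45)² = (7*10*(-4 + 10) + 45)² = (7*10*6 + 45)² = (420 + 45)² = 465² = 216225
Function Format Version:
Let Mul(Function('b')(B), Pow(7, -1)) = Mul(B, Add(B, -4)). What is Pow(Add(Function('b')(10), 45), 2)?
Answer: 216225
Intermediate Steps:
Function('b')(B) = Mul(7, B, Add(-4, B)) (Function('b')(B) = Mul(7, Mul(B, Add(B, -4))) = Mul(7, Mul(B, Add(-4, B))) = Mul(7, B, Add(-4, B)))
Pow(Add(Function('b')(10), 45), 2) = Pow(Add(Mul(7, 10, Add(-4, 10)), 45), 2) = Pow(Add(Mul(7, 10, 6), 45), 2) = Pow(Add(420, 45), 2) = Pow(465, 2) = 216225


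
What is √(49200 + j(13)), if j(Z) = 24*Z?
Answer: 2*√12378 ≈ 222.51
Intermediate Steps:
√(49200 + j(13)) = √(49200 + 24*13) = √(49200 + 312) = √49512 = 2*√12378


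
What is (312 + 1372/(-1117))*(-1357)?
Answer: -471058124/1117 ≈ -4.2172e+5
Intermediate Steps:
(312 + 1372/(-1117))*(-1357) = (312 + 1372*(-1/1117))*(-1357) = (312 - 1372/1117)*(-1357) = (347132/1117)*(-1357) = -471058124/1117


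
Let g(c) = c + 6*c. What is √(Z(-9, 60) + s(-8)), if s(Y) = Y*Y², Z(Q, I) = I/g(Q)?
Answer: 2*I*√56553/21 ≈ 22.648*I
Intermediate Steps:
g(c) = 7*c
Z(Q, I) = I/(7*Q) (Z(Q, I) = I/((7*Q)) = I*(1/(7*Q)) = I/(7*Q))
s(Y) = Y³
√(Z(-9, 60) + s(-8)) = √((⅐)*60/(-9) + (-8)³) = √((⅐)*60*(-⅑) - 512) = √(-20/21 - 512) = √(-10772/21) = 2*I*√56553/21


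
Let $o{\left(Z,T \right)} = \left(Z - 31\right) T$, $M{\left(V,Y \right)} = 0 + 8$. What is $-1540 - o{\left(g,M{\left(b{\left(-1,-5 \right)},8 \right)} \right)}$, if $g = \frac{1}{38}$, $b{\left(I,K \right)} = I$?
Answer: $- \frac{24552}{19} \approx -1292.2$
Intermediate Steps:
$M{\left(V,Y \right)} = 8$
$g = \frac{1}{38} \approx 0.026316$
$o{\left(Z,T \right)} = T \left(-31 + Z\right)$ ($o{\left(Z,T \right)} = \left(-31 + Z\right) T = T \left(-31 + Z\right)$)
$-1540 - o{\left(g,M{\left(b{\left(-1,-5 \right)},8 \right)} \right)} = -1540 - 8 \left(-31 + \frac{1}{38}\right) = -1540 - 8 \left(- \frac{1177}{38}\right) = -1540 - - \frac{4708}{19} = -1540 + \frac{4708}{19} = - \frac{24552}{19}$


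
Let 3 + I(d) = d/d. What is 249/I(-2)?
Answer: -249/2 ≈ -124.50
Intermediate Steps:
I(d) = -2 (I(d) = -3 + d/d = -3 + 1 = -2)
249/I(-2) = 249/(-2) = 249*(-½) = -249/2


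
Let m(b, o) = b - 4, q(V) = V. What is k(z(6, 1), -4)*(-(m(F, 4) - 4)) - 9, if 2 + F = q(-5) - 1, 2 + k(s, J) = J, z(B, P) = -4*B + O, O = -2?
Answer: -105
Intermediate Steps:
z(B, P) = -2 - 4*B (z(B, P) = -4*B - 2 = -2 - 4*B)
k(s, J) = -2 + J
F = -8 (F = -2 + (-5 - 1) = -2 - 6 = -8)
m(b, o) = -4 + b
k(z(6, 1), -4)*(-(m(F, 4) - 4)) - 9 = (-2 - 4)*(-((-4 - 8) - 4)) - 9 = -(-6)*(-12 - 4) - 9 = -(-6)*(-16) - 9 = -6*16 - 9 = -96 - 9 = -105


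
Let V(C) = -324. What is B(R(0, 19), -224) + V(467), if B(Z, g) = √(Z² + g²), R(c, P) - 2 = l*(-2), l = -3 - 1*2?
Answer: -324 + 4*√3145 ≈ -99.679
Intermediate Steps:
l = -5 (l = -3 - 2 = -5)
R(c, P) = 12 (R(c, P) = 2 - 5*(-2) = 2 + 10 = 12)
B(R(0, 19), -224) + V(467) = √(12² + (-224)²) - 324 = √(144 + 50176) - 324 = √50320 - 324 = 4*√3145 - 324 = -324 + 4*√3145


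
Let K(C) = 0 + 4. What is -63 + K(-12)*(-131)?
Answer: -587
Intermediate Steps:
K(C) = 4
-63 + K(-12)*(-131) = -63 + 4*(-131) = -63 - 524 = -587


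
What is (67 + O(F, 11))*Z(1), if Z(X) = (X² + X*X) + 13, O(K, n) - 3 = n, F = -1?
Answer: 1215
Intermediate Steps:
O(K, n) = 3 + n
Z(X) = 13 + 2*X² (Z(X) = (X² + X²) + 13 = 2*X² + 13 = 13 + 2*X²)
(67 + O(F, 11))*Z(1) = (67 + (3 + 11))*(13 + 2*1²) = (67 + 14)*(13 + 2*1) = 81*(13 + 2) = 81*15 = 1215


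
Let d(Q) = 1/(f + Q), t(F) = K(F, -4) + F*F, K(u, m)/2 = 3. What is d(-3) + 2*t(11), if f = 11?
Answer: 2033/8 ≈ 254.13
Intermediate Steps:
K(u, m) = 6 (K(u, m) = 2*3 = 6)
t(F) = 6 + F**2 (t(F) = 6 + F*F = 6 + F**2)
d(Q) = 1/(11 + Q)
d(-3) + 2*t(11) = 1/(11 - 3) + 2*(6 + 11**2) = 1/8 + 2*(6 + 121) = 1/8 + 2*127 = 1/8 + 254 = 2033/8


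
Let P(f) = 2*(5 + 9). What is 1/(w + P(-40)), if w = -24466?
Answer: -1/24438 ≈ -4.0920e-5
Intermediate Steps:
P(f) = 28 (P(f) = 2*14 = 28)
1/(w + P(-40)) = 1/(-24466 + 28) = 1/(-24438) = -1/24438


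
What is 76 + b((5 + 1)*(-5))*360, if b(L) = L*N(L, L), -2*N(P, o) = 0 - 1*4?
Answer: -21524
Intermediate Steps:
N(P, o) = 2 (N(P, o) = -(0 - 1*4)/2 = -(0 - 4)/2 = -½*(-4) = 2)
b(L) = 2*L (b(L) = L*2 = 2*L)
76 + b((5 + 1)*(-5))*360 = 76 + (2*((5 + 1)*(-5)))*360 = 76 + (2*(6*(-5)))*360 = 76 + (2*(-30))*360 = 76 - 60*360 = 76 - 21600 = -21524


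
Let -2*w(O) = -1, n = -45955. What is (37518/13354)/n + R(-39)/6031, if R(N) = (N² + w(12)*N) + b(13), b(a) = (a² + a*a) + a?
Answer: 87432432009/284701738090 ≈ 0.30710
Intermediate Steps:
w(O) = ½ (w(O) = -½*(-1) = ½)
b(a) = a + 2*a² (b(a) = (a² + a²) + a = 2*a² + a = a + 2*a²)
R(N) = 351 + N² + N/2 (R(N) = (N² + N/2) + 13*(1 + 2*13) = (N² + N/2) + 13*(1 + 26) = (N² + N/2) + 13*27 = (N² + N/2) + 351 = 351 + N² + N/2)
(37518/13354)/n + R(-39)/6031 = (37518/13354)/(-45955) + (351 + (-39)² + (½)*(-39))/6031 = (37518*(1/13354))*(-1/45955) + (351 + 1521 - 39/2)*(1/6031) = (18759/6677)*(-1/45955) + (3705/2)*(1/6031) = -1443/23603195 + 3705/12062 = 87432432009/284701738090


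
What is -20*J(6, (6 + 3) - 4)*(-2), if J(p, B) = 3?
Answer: 120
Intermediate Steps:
-20*J(6, (6 + 3) - 4)*(-2) = -20*3*(-2) = -60*(-2) = 120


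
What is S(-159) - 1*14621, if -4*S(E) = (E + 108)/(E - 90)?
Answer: -4854189/332 ≈ -14621.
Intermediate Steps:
S(E) = -(108 + E)/(4*(-90 + E)) (S(E) = -(E + 108)/(4*(E - 90)) = -(108 + E)/(4*(-90 + E)))
S(-159) - 1*14621 = (-108 - 1*(-159))/(4*(-90 - 159)) - 1*14621 = (¼)*(-108 + 159)/(-249) - 14621 = (¼)*(-1/249)*51 - 14621 = -17/332 - 14621 = -4854189/332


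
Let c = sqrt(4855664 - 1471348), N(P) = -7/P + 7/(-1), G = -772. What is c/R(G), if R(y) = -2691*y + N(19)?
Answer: 19*sqrt(846079)/19735724 ≈ 0.00088554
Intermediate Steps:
N(P) = -7 - 7/P (N(P) = -7/P + 7*(-1) = -7/P - 7 = -7 - 7/P)
c = 2*sqrt(846079) (c = sqrt(3384316) = 2*sqrt(846079) ≈ 1839.7)
R(y) = -140/19 - 2691*y (R(y) = -2691*y + (-7 - 7/19) = -2691*y - 140/19 = -140/19 - 2691*y)
c/R(G) = (2*sqrt(846079))/(-140/19 - 2691*(-772)) = (2*sqrt(846079))/(-140/19 + 2077452) = (2*sqrt(846079))/(39471448/19) = (2*sqrt(846079))*(19/39471448) = 19*sqrt(846079)/19735724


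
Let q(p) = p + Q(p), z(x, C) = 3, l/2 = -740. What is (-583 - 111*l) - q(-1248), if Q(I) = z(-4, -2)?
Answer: 164942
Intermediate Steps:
l = -1480 (l = 2*(-740) = -1480)
Q(I) = 3
q(p) = 3 + p (q(p) = p + 3 = 3 + p)
(-583 - 111*l) - q(-1248) = (-583 - 111*(-1480)) - (3 - 1248) = (-583 + 164280) - 1*(-1245) = 163697 + 1245 = 164942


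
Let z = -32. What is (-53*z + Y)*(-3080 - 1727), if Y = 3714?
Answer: -26005870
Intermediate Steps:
(-53*z + Y)*(-3080 - 1727) = (-53*(-32) + 3714)*(-3080 - 1727) = (1696 + 3714)*(-4807) = 5410*(-4807) = -26005870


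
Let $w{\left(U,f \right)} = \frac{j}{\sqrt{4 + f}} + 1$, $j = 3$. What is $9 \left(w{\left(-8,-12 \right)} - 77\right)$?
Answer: $-684 - \frac{27 i \sqrt{2}}{4} \approx -684.0 - 9.5459 i$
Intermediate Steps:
$w{\left(U,f \right)} = 1 + \frac{3}{\sqrt{4 + f}}$ ($w{\left(U,f \right)} = \frac{1}{\sqrt{4 + f}} 3 + 1 = \frac{3}{\sqrt{4 + f}} + 1 = 1 + \frac{3}{\sqrt{4 + f}}$)
$9 \left(w{\left(-8,-12 \right)} - 77\right) = 9 \left(\left(1 + \frac{3}{\sqrt{4 - 12}}\right) - 77\right) = 9 \left(\left(1 + \frac{3}{2 i \sqrt{2}}\right) - 77\right) = 9 \left(\left(1 + 3 \left(- \frac{i \sqrt{2}}{4}\right)\right) - 77\right) = 9 \left(\left(1 - \frac{3 i \sqrt{2}}{4}\right) - 77\right) = 9 \left(-76 - \frac{3 i \sqrt{2}}{4}\right) = -684 - \frac{27 i \sqrt{2}}{4}$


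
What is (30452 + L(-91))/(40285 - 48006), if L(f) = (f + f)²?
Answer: -63576/7721 ≈ -8.2342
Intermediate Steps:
L(f) = 4*f² (L(f) = (2*f)² = 4*f²)
(30452 + L(-91))/(40285 - 48006) = (30452 + 4*(-91)²)/(40285 - 48006) = (30452 + 4*8281)/(-7721) = (30452 + 33124)*(-1/7721) = 63576*(-1/7721) = -63576/7721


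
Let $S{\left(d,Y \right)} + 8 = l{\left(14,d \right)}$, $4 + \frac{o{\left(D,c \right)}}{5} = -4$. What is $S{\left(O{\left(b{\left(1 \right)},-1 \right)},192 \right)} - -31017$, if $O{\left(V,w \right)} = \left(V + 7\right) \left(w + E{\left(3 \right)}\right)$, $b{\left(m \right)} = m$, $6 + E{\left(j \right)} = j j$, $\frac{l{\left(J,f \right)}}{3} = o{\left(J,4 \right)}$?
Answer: $30889$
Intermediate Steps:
$o{\left(D,c \right)} = -40$ ($o{\left(D,c \right)} = -20 + 5 \left(-4\right) = -20 - 20 = -40$)
$l{\left(J,f \right)} = -120$ ($l{\left(J,f \right)} = 3 \left(-40\right) = -120$)
$E{\left(j \right)} = -6 + j^{2}$ ($E{\left(j \right)} = -6 + j j = -6 + j^{2}$)
$O{\left(V,w \right)} = \left(3 + w\right) \left(7 + V\right)$ ($O{\left(V,w \right)} = \left(V + 7\right) \left(w - \left(6 - 3^{2}\right)\right) = \left(7 + V\right) \left(w + \left(-6 + 9\right)\right) = \left(7 + V\right) \left(w + 3\right) = \left(7 + V\right) \left(3 + w\right) = \left(3 + w\right) \left(7 + V\right)$)
$S{\left(d,Y \right)} = -128$ ($S{\left(d,Y \right)} = -8 - 120 = -128$)
$S{\left(O{\left(b{\left(1 \right)},-1 \right)},192 \right)} - -31017 = -128 - -31017 = -128 + 31017 = 30889$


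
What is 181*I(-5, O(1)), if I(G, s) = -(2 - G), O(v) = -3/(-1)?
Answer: -1267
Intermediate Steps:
O(v) = 3 (O(v) = -3*(-1) = 3)
I(G, s) = -2 + G
181*I(-5, O(1)) = 181*(-2 - 5) = 181*(-7) = -1267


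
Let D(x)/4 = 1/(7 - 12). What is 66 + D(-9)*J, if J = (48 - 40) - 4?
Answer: 314/5 ≈ 62.800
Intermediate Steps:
J = 4 (J = 8 - 4 = 4)
D(x) = -⅘ (D(x) = 4/(7 - 12) = 4/(-5) = 4*(-⅕) = -⅘)
66 + D(-9)*J = 66 - ⅘*4 = 66 - 16/5 = 314/5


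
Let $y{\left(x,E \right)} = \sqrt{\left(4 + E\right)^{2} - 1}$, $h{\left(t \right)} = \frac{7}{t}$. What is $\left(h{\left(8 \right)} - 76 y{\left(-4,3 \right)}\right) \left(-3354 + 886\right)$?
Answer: $- \frac{4319}{2} + 750272 \sqrt{3} \approx 1.2974 \cdot 10^{6}$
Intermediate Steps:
$y{\left(x,E \right)} = \sqrt{-1 + \left(4 + E\right)^{2}}$
$\left(h{\left(8 \right)} - 76 y{\left(-4,3 \right)}\right) \left(-3354 + 886\right) = \left(\frac{7}{8} - 76 \sqrt{-1 + \left(4 + 3\right)^{2}}\right) \left(-3354 + 886\right) = \left(7 \cdot \frac{1}{8} - 76 \sqrt{-1 + 7^{2}}\right) \left(-2468\right) = \left(\frac{7}{8} - 76 \sqrt{-1 + 49}\right) \left(-2468\right) = \left(\frac{7}{8} - 76 \sqrt{48}\right) \left(-2468\right) = \left(\frac{7}{8} - 76 \cdot 4 \sqrt{3}\right) \left(-2468\right) = \left(\frac{7}{8} - 304 \sqrt{3}\right) \left(-2468\right) = - \frac{4319}{2} + 750272 \sqrt{3}$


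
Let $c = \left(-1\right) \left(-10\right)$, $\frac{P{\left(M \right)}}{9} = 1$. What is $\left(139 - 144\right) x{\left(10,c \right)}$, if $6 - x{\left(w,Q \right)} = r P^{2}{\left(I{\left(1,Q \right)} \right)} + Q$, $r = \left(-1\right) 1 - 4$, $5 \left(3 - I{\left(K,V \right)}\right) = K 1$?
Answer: $-2005$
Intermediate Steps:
$I{\left(K,V \right)} = 3 - \frac{K}{5}$ ($I{\left(K,V \right)} = 3 - \frac{K 1}{5} = 3 - \frac{K}{5}$)
$P{\left(M \right)} = 9$ ($P{\left(M \right)} = 9 \cdot 1 = 9$)
$c = 10$
$r = -5$ ($r = -1 - 4 = -5$)
$x{\left(w,Q \right)} = 411 - Q$ ($x{\left(w,Q \right)} = 6 - \left(- 5 \cdot 9^{2} + Q\right) = 6 - \left(\left(-5\right) 81 + Q\right) = 6 - \left(-405 + Q\right) = 411 - Q$)
$\left(139 - 144\right) x{\left(10,c \right)} = \left(139 - 144\right) \left(411 - 10\right) = - 5 \left(411 - 10\right) = \left(-5\right) 401 = -2005$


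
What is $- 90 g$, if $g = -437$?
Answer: $39330$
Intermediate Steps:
$- 90 g = \left(-90\right) \left(-437\right) = 39330$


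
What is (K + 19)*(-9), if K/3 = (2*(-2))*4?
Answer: 261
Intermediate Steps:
K = -48 (K = 3*((2*(-2))*4) = 3*(-4*4) = 3*(-16) = -48)
(K + 19)*(-9) = (-48 + 19)*(-9) = -29*(-9) = 261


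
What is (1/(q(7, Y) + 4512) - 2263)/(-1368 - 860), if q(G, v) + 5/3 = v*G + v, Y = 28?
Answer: 16070693/15822142 ≈ 1.0157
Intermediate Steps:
q(G, v) = -5/3 + v + G*v (q(G, v) = -5/3 + (v*G + v) = -5/3 + (G*v + v) = -5/3 + (v + G*v) = -5/3 + v + G*v)
(1/(q(7, Y) + 4512) - 2263)/(-1368 - 860) = (1/((-5/3 + 28 + 7*28) + 4512) - 2263)/(-1368 - 860) = (1/((-5/3 + 28 + 196) + 4512) - 2263)/(-2228) = (1/(667/3 + 4512) - 2263)*(-1/2228) = (1/(14203/3) - 2263)*(-1/2228) = (3/14203 - 2263)*(-1/2228) = -32141386/14203*(-1/2228) = 16070693/15822142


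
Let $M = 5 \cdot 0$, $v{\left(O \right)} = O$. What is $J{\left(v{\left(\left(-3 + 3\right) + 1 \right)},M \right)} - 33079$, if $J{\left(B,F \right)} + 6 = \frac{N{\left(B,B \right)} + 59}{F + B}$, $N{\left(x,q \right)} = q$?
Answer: $-33025$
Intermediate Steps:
$M = 0$
$J{\left(B,F \right)} = -6 + \frac{59 + B}{B + F}$ ($J{\left(B,F \right)} = -6 + \frac{B + 59}{F + B} = -6 + \frac{59 + B}{B + F}$)
$J{\left(v{\left(\left(-3 + 3\right) + 1 \right)},M \right)} - 33079 = \frac{59 - 0 - 5 \left(\left(-3 + 3\right) + 1\right)}{\left(\left(-3 + 3\right) + 1\right) + 0} - 33079 = \frac{59 + 0 - 5 \left(0 + 1\right)}{\left(0 + 1\right) + 0} - 33079 = \frac{59 + 0 - 5}{1 + 0} - 33079 = \frac{59 + 0 - 5}{1} - 33079 = 1 \cdot 54 - 33079 = 54 - 33079 = -33025$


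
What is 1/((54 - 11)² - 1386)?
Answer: 1/463 ≈ 0.0021598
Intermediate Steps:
1/((54 - 11)² - 1386) = 1/(43² - 1386) = 1/(1849 - 1386) = 1/463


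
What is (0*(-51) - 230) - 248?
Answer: -478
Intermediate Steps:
(0*(-51) - 230) - 248 = (0 - 230) - 248 = -230 - 248 = -478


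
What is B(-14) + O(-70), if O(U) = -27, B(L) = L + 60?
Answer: 19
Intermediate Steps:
B(L) = 60 + L
B(-14) + O(-70) = (60 - 14) - 27 = 46 - 27 = 19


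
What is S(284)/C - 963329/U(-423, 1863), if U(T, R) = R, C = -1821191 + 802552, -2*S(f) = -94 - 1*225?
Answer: -1962569572759/3795448914 ≈ -517.08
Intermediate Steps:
S(f) = 319/2 (S(f) = -(-94 - 1*225)/2 = -(-94 - 225)/2 = -½*(-319) = 319/2)
C = -1018639
S(284)/C - 963329/U(-423, 1863) = (319/2)/(-1018639) - 963329/1863 = (319/2)*(-1/1018639) - 963329*1/1863 = -319/2037278 - 963329/1863 = -1962569572759/3795448914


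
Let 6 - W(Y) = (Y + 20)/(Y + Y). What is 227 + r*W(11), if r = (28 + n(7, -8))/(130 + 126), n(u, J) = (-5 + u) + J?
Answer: 58213/256 ≈ 227.39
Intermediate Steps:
n(u, J) = -5 + J + u
W(Y) = 6 - (20 + Y)/(2*Y) (W(Y) = 6 - (Y + 20)/(Y + Y) = 6 - (20 + Y)/(2*Y))
r = 11/128 (r = (28 + (-5 - 8 + 7))/(130 + 126) = (28 - 6)/256 = 22*(1/256) = 11/128 ≈ 0.085938)
227 + r*W(11) = 227 + 11*(11/2 - 10/11)/128 = 227 + (11/128)*(101/22) = 227 + 101/256 = 58213/256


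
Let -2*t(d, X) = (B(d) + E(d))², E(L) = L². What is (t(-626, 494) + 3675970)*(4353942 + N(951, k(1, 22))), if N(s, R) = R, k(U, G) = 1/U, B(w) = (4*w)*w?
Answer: -8357747634730394890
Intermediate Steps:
B(w) = 4*w²
t(d, X) = -25*d⁴/2 (t(d, X) = -(4*d² + d²)²/2 = -25*d⁴/2)
(t(-626, 494) + 3675970)*(4353942 + N(951, k(1, 22))) = (-25/2*(-626)⁴ + 3675970)*(4353942 + 1/1) = (-25/2*153566799376 + 3675970)*(4353942 + 1) = (-1919584992200 + 3675970)*4353943 = -1919581316230*4353943 = -8357747634730394890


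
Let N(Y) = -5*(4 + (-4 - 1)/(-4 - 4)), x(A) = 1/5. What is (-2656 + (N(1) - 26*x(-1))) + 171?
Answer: -100533/40 ≈ -2513.3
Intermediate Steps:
x(A) = ⅕
N(Y) = -185/8 (N(Y) = -5*(4 - 5/(-8)) = -5*(4 - 5*(-⅛)) = -5*(4 + 5/8) = -5*37/8 = -185/8)
(-2656 + (N(1) - 26*x(-1))) + 171 = (-2656 + (-185/8 - 26*⅕)) + 171 = (-2656 + (-185/8 - 26/5)) + 171 = (-2656 - 1133/40) + 171 = -107373/40 + 171 = -100533/40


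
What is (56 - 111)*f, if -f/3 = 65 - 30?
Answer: 5775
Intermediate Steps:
f = -105 (f = -3*(65 - 30) = -3*35 = -105)
(56 - 111)*f = (56 - 111)*(-105) = -55*(-105) = 5775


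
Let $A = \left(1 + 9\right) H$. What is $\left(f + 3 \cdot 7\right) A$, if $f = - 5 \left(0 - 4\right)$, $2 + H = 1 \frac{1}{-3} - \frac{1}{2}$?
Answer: $- \frac{3485}{3} \approx -1161.7$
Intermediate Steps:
$H = - \frac{17}{6}$ ($H = -2 + \left(1 \frac{1}{-3} - \frac{1}{2}\right) = -2 + \left(1 \left(- \frac{1}{3}\right) - \frac{1}{2}\right) = -2 - \frac{5}{6} = - \frac{17}{6} \approx -2.8333$)
$f = 20$ ($f = \left(-5\right) \left(-4\right) = 20$)
$A = - \frac{85}{3}$ ($A = \left(1 + 9\right) \left(- \frac{17}{6}\right) = 10 \left(- \frac{17}{6}\right) = - \frac{85}{3} \approx -28.333$)
$\left(f + 3 \cdot 7\right) A = \left(20 + 3 \cdot 7\right) \left(- \frac{85}{3}\right) = \left(20 + 21\right) \left(- \frac{85}{3}\right) = 41 \left(- \frac{85}{3}\right) = - \frac{3485}{3}$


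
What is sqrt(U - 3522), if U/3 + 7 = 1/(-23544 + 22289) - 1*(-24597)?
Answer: 3*sqrt(12293594715)/1255 ≈ 265.04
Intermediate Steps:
U = 92581347/1255 (U = -21 + 3*(1/(-23544 + 22289) - 1*(-24597)) = -21 + 3*(1/(-1255) + 24597) = -21 + 3*(-1/1255 + 24597) = -21 + 3*(30869234/1255) = -21 + 92607702/1255 = 92581347/1255 ≈ 73770.)
sqrt(U - 3522) = sqrt(92581347/1255 - 3522) = sqrt(88161237/1255) = 3*sqrt(12293594715)/1255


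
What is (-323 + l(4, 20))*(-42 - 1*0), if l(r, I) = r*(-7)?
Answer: 14742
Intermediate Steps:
l(r, I) = -7*r
(-323 + l(4, 20))*(-42 - 1*0) = (-323 - 7*4)*(-42 - 1*0) = (-323 - 28)*(-42 + 0) = -351*(-42) = 14742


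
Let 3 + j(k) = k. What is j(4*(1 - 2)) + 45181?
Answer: 45174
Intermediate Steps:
j(k) = -3 + k
j(4*(1 - 2)) + 45181 = (-3 + 4*(1 - 2)) + 45181 = (-3 + 4*(-1)) + 45181 = (-3 - 4) + 45181 = -7 + 45181 = 45174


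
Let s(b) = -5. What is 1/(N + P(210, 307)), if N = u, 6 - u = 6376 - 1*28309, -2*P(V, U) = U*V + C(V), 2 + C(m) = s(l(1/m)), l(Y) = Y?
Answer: -2/20585 ≈ -9.7158e-5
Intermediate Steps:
C(m) = -7 (C(m) = -2 - 5 = -7)
P(V, U) = 7/2 - U*V/2 (P(V, U) = -(U*V - 7)/2 = -(-7 + U*V)/2 = 7/2 - U*V/2)
u = 21939 (u = 6 - (6376 - 1*28309) = 6 - (6376 - 28309) = 6 - 1*(-21933) = 6 + 21933 = 21939)
N = 21939
1/(N + P(210, 307)) = 1/(21939 + (7/2 - ½*307*210)) = 1/(21939 + (7/2 - 32235)) = 1/(21939 - 64463/2) = 1/(-20585/2) = -2/20585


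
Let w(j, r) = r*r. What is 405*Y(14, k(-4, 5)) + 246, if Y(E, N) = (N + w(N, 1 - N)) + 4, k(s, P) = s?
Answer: 10371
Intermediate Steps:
w(j, r) = r²
Y(E, N) = 4 + N + (1 - N)² (Y(E, N) = (N + (1 - N)²) + 4 = 4 + N + (1 - N)²)
405*Y(14, k(-4, 5)) + 246 = 405*(5 + (-4)² - 1*(-4)) + 246 = 405*(5 + 16 + 4) + 246 = 405*25 + 246 = 10125 + 246 = 10371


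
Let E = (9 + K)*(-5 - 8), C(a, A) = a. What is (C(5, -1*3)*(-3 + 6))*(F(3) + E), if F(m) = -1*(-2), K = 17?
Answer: -5040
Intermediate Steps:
F(m) = 2
E = -338 (E = (9 + 17)*(-5 - 8) = 26*(-13) = -338)
(C(5, -1*3)*(-3 + 6))*(F(3) + E) = (5*(-3 + 6))*(2 - 338) = (5*3)*(-336) = 15*(-336) = -5040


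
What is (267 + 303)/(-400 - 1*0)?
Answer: -57/40 ≈ -1.4250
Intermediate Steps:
(267 + 303)/(-400 - 1*0) = 570/(-400 + 0) = 570/(-400) = 570*(-1/400) = -57/40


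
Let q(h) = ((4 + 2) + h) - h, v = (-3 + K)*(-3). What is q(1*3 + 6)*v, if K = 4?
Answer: -18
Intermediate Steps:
v = -3 (v = (-3 + 4)*(-3) = 1*(-3) = -3)
q(h) = 6 (q(h) = (6 + h) - h = 6)
q(1*3 + 6)*v = 6*(-3) = -18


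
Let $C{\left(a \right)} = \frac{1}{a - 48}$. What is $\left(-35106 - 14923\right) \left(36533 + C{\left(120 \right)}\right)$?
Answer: $- \frac{131595130933}{72} \approx -1.8277 \cdot 10^{9}$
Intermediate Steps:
$C{\left(a \right)} = \frac{1}{-48 + a}$
$\left(-35106 - 14923\right) \left(36533 + C{\left(120 \right)}\right) = \left(-35106 - 14923\right) \left(36533 + \frac{1}{-48 + 120}\right) = - 50029 \left(36533 + \frac{1}{72}\right) = \left(-50029\right) \frac{2630377}{72} = - \frac{131595130933}{72}$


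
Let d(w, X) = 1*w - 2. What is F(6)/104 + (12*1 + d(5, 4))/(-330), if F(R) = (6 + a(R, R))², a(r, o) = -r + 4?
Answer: 31/286 ≈ 0.10839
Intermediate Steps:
a(r, o) = 4 - r
d(w, X) = -2 + w (d(w, X) = w - 2 = -2 + w)
F(R) = (10 - R)² (F(R) = (6 + (4 - R))² = (10 - R)²)
F(6)/104 + (12*1 + d(5, 4))/(-330) = (-10 + 6)²/104 + (12*1 + (-2 + 5))/(-330) = (-4)²*(1/104) + (12 + 3)*(-1/330) = 16*(1/104) + 15*(-1/330) = 2/13 - 1/22 = 31/286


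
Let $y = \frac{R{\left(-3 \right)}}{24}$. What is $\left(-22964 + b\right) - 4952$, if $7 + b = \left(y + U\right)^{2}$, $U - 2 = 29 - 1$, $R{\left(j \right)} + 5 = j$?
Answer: $- \frac{243386}{9} \approx -27043.0$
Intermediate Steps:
$R{\left(j \right)} = -5 + j$
$U = 30$ ($U = 2 + \left(29 - 1\right) = 2 + 28 = 30$)
$y = - \frac{1}{3}$ ($y = \frac{-5 - 3}{24} = \left(-8\right) \frac{1}{24} = - \frac{1}{3} \approx -0.33333$)
$b = \frac{7858}{9}$ ($b = -7 + \left(- \frac{1}{3} + 30\right)^{2} = -7 + \left(\frac{89}{3}\right)^{2} = -7 + \frac{7921}{9} = \frac{7858}{9} \approx 873.11$)
$\left(-22964 + b\right) - 4952 = \left(-22964 + \frac{7858}{9}\right) - 4952 = - \frac{198818}{9} - 4952 = - \frac{243386}{9}$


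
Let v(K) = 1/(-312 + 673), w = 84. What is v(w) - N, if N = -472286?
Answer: 170495247/361 ≈ 4.7229e+5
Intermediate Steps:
v(K) = 1/361
v(w) - N = 1/361 - 1*(-472286) = 1/361 + 472286 = 170495247/361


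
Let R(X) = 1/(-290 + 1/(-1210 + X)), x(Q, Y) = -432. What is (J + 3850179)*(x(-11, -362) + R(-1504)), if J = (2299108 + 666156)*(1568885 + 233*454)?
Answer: -1688448313452823210622/787061 ≈ -2.1453e+15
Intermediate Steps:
J = 4965829767088 (J = 2965264*(1568885 + 105782) = 2965264*1674667 = 4965829767088)
(J + 3850179)*(x(-11, -362) + R(-1504)) = (4965829767088 + 3850179)*(-432 + (1210 - 1*(-1504))/(-350901 + 290*(-1504))) = 4965833617267*(-432 + (1210 + 1504)/(-350901 - 436160)) = 4965833617267*(-432 + 2714/(-787061)) = 4965833617267*(-432 - 1/787061*2714) = 4965833617267*(-432 - 2714/787061) = 4965833617267*(-340013066/787061) = -1688448313452823210622/787061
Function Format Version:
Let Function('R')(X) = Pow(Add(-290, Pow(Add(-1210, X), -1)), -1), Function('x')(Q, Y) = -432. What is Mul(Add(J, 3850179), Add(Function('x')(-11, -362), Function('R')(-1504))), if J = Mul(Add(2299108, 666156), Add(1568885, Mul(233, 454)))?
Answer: Rational(-1688448313452823210622, 787061) ≈ -2.1453e+15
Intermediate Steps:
J = 4965829767088 (J = Mul(2965264, Add(1568885, 105782)) = Mul(2965264, 1674667) = 4965829767088)
Mul(Add(J, 3850179), Add(Function('x')(-11, -362), Function('R')(-1504))) = Mul(Add(4965829767088, 3850179), Add(-432, Mul(Pow(Add(-350901, Mul(290, -1504)), -1), Add(1210, Mul(-1, -1504))))) = Mul(4965833617267, Add(-432, Mul(Pow(Add(-350901, -436160), -1), Add(1210, 1504)))) = Mul(4965833617267, Add(-432, Mul(Pow(-787061, -1), 2714))) = Mul(4965833617267, Add(-432, Mul(Rational(-1, 787061), 2714))) = Mul(4965833617267, Add(-432, Rational(-2714, 787061))) = Mul(4965833617267, Rational(-340013066, 787061)) = Rational(-1688448313452823210622, 787061)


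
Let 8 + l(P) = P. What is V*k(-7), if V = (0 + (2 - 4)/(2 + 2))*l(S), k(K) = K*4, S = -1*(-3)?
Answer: -70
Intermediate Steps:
S = 3
k(K) = 4*K
l(P) = -8 + P
V = 5/2 (V = (0 + (2 - 4)/(2 + 2))*(-8 + 3) = (0 - 2/4)*(-5) = (0 - 2*1/4)*(-5) = (0 - 1/2)*(-5) = -1/2*(-5) = 5/2 ≈ 2.5000)
V*k(-7) = 5*(4*(-7))/2 = (5/2)*(-28) = -70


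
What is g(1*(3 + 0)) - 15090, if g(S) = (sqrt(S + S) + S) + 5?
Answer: -15082 + sqrt(6) ≈ -15080.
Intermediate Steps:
g(S) = 5 + S + sqrt(2)*sqrt(S) (g(S) = (sqrt(2*S) + S) + 5 = (sqrt(2)*sqrt(S) + S) + 5 = (S + sqrt(2)*sqrt(S)) + 5 = 5 + S + sqrt(2)*sqrt(S))
g(1*(3 + 0)) - 15090 = (5 + 1*(3 + 0) + sqrt(2)*sqrt(1*(3 + 0))) - 15090 = (5 + 1*3 + sqrt(2)*sqrt(1*3)) - 15090 = (5 + 3 + sqrt(2)*sqrt(3)) - 15090 = (5 + 3 + sqrt(6)) - 15090 = (8 + sqrt(6)) - 15090 = -15082 + sqrt(6)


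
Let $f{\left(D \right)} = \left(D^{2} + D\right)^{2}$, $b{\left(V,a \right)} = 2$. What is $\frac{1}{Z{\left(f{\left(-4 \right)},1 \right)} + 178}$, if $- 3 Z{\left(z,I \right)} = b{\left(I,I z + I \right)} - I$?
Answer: $\frac{3}{533} \approx 0.0056285$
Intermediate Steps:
$f{\left(D \right)} = \left(D + D^{2}\right)^{2}$
$Z{\left(z,I \right)} = - \frac{2}{3} + \frac{I}{3}$ ($Z{\left(z,I \right)} = - \frac{2 - I}{3} = - \frac{2}{3} + \frac{I}{3}$)
$\frac{1}{Z{\left(f{\left(-4 \right)},1 \right)} + 178} = \frac{1}{\left(- \frac{2}{3} + \frac{1}{3} \cdot 1\right) + 178} = \frac{1}{\left(- \frac{2}{3} + \frac{1}{3}\right) + 178} = \frac{1}{- \frac{1}{3} + 178} = \frac{1}{\frac{533}{3}} = \frac{3}{533}$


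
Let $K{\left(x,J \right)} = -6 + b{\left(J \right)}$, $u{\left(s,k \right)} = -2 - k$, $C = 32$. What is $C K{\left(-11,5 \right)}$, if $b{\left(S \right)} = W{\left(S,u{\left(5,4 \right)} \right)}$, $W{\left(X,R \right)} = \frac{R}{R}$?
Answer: $-160$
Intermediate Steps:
$W{\left(X,R \right)} = 1$
$b{\left(S \right)} = 1$
$K{\left(x,J \right)} = -5$ ($K{\left(x,J \right)} = -6 + 1 = -5$)
$C K{\left(-11,5 \right)} = 32 \left(-5\right) = -160$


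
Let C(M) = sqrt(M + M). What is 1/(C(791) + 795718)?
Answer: 56837/45226223853 - sqrt(1582)/633167133942 ≈ 1.2567e-6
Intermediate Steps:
C(M) = sqrt(2)*sqrt(M) (C(M) = sqrt(2*M) = sqrt(2)*sqrt(M))
1/(C(791) + 795718) = 1/(sqrt(2)*sqrt(791) + 795718) = 1/(sqrt(1582) + 795718) = 1/(795718 + sqrt(1582))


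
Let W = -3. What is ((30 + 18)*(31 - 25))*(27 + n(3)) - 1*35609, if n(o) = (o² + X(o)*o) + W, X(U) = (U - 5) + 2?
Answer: -26105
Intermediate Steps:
X(U) = -3 + U (X(U) = (-5 + U) + 2 = -3 + U)
n(o) = -3 + o² + o*(-3 + o) (n(o) = (o² + (-3 + o)*o) - 3 = (o² + o*(-3 + o)) - 3 = -3 + o² + o*(-3 + o))
((30 + 18)*(31 - 25))*(27 + n(3)) - 1*35609 = ((30 + 18)*(31 - 25))*(27 + (-3 + 3² + 3*(-3 + 3))) - 1*35609 = (48*6)*(27 + (-3 + 9 + 3*0)) - 35609 = 288*(27 + (-3 + 9 + 0)) - 35609 = 288*(27 + 6) - 35609 = 288*33 - 35609 = 9504 - 35609 = -26105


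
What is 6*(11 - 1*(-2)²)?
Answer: 42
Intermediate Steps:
6*(11 - 1*(-2)²) = 6*(11 - 1*4) = 6*(11 - 4) = 6*7 = 42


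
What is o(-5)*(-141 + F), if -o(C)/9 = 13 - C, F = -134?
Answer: 44550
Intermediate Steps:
o(C) = -117 + 9*C (o(C) = -9*(13 - C) = -117 + 9*C)
o(-5)*(-141 + F) = (-117 + 9*(-5))*(-141 - 134) = (-117 - 45)*(-275) = -162*(-275) = 44550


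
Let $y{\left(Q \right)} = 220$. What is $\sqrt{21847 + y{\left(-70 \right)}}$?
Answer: $\sqrt{22067} \approx 148.55$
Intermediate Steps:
$\sqrt{21847 + y{\left(-70 \right)}} = \sqrt{21847 + 220} = \sqrt{22067}$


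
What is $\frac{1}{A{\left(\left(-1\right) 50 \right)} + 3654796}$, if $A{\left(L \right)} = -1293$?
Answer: $\frac{1}{3653503} \approx 2.7371 \cdot 10^{-7}$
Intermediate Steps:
$\frac{1}{A{\left(\left(-1\right) 50 \right)} + 3654796} = \frac{1}{-1293 + 3654796} = \frac{1}{3653503}$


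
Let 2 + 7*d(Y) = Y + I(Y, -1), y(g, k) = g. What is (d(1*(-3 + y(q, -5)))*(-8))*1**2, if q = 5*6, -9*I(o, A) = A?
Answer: -1808/63 ≈ -28.698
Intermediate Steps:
I(o, A) = -A/9
q = 30
d(Y) = -17/63 + Y/7 (d(Y) = -2/7 + (Y - 1/9*(-1))/7 = -2/7 + (Y + 1/9)/7 = -2/7 + (1/9 + Y)/7 = -2/7 + (1/63 + Y/7) = -17/63 + Y/7)
(d(1*(-3 + y(q, -5)))*(-8))*1**2 = ((-17/63 + (1*(-3 + 30))/7)*(-8))*1**2 = ((-17/63 + (1*27)/7)*(-8))*1 = ((-17/63 + (1/7)*27)*(-8))*1 = ((-17/63 + 27/7)*(-8))*1 = ((226/63)*(-8))*1 = -1808/63*1 = -1808/63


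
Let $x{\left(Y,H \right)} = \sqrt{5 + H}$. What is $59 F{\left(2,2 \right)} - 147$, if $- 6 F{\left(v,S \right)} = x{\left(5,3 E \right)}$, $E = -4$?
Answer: $-147 - \frac{59 i \sqrt{7}}{6} \approx -147.0 - 26.017 i$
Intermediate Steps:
$F{\left(v,S \right)} = - \frac{i \sqrt{7}}{6}$ ($F{\left(v,S \right)} = - \frac{\sqrt{5 + 3 \left(-4\right)}}{6} = - \frac{\sqrt{5 - 12}}{6} = - \frac{\sqrt{-7}}{6} = - \frac{i \sqrt{7}}{6}$)
$59 F{\left(2,2 \right)} - 147 = 59 \left(- \frac{i \sqrt{7}}{6}\right) - 147 = - \frac{59 i \sqrt{7}}{6} - 147 = -147 - \frac{59 i \sqrt{7}}{6}$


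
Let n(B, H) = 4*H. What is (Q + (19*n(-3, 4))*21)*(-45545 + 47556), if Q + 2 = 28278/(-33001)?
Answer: 423484633144/33001 ≈ 1.2832e+7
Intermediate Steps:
Q = -94280/33001 (Q = -2 + 28278/(-33001) = -2 + 28278*(-1/33001) = -2 - 28278/33001 = -94280/33001 ≈ -2.8569)
(Q + (19*n(-3, 4))*21)*(-45545 + 47556) = (-94280/33001 + (19*(4*4))*21)*(-45545 + 47556) = (-94280/33001 + (19*16)*21)*2011 = (-94280/33001 + 304*21)*2011 = (-94280/33001 + 6384)*2011 = (210584104/33001)*2011 = 423484633144/33001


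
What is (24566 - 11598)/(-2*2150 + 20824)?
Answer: 3242/4131 ≈ 0.78480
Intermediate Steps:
(24566 - 11598)/(-2*2150 + 20824) = 12968/(-4300 + 20824) = 12968/16524 = 12968*(1/16524) = 3242/4131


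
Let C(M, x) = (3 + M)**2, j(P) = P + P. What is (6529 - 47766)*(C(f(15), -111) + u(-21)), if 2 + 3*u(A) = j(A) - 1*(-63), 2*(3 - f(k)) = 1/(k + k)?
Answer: -6254869397/3600 ≈ -1.7375e+6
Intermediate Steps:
j(P) = 2*P
f(k) = 3 - 1/(4*k) (f(k) = 3 - 1/(2*(k + k)) = 3 - 1/(2*k)/2 = 3 - 1/(4*k))
u(A) = 61/3 + 2*A/3 (u(A) = -2/3 + (2*A - 1*(-63))/3 = -2/3 + (2*A + 63)/3 = -2/3 + (63 + 2*A)/3 = -2/3 + (21 + 2*A/3) = 61/3 + 2*A/3)
(6529 - 47766)*(C(f(15), -111) + u(-21)) = (6529 - 47766)*((3 + (3 - 1/4/15))**2 + (61/3 + (2/3)*(-21))) = -41237*((3 + (3 - 1/4*1/15))**2 + (61/3 - 14)) = -41237*((3 + (3 - 1/60))**2 + 19/3) = -41237*((3 + 179/60)**2 + 19/3) = -41237*((359/60)**2 + 19/3) = -41237*(128881/3600 + 19/3) = -41237*151681/3600 = -6254869397/3600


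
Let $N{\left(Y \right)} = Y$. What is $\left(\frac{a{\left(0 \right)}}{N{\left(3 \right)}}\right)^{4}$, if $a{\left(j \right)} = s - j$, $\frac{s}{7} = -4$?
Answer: $\frac{614656}{81} \approx 7588.3$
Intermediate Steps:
$s = -28$ ($s = 7 \left(-4\right) = -28$)
$a{\left(j \right)} = -28 - j$
$\left(\frac{a{\left(0 \right)}}{N{\left(3 \right)}}\right)^{4} = \left(\frac{-28 - 0}{3}\right)^{4} = \left(\left(-28 + 0\right) \frac{1}{3}\right)^{4} = \left(\left(-28\right) \frac{1}{3}\right)^{4} = \left(- \frac{28}{3}\right)^{4} = \frac{614656}{81}$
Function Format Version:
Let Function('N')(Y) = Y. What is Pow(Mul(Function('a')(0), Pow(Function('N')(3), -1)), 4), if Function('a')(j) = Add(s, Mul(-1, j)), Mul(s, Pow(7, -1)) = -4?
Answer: Rational(614656, 81) ≈ 7588.3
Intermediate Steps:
s = -28 (s = Mul(7, -4) = -28)
Function('a')(j) = Add(-28, Mul(-1, j))
Pow(Mul(Function('a')(0), Pow(Function('N')(3), -1)), 4) = Pow(Mul(Add(-28, Mul(-1, 0)), Pow(3, -1)), 4) = Pow(Mul(Add(-28, 0), Rational(1, 3)), 4) = Pow(Mul(-28, Rational(1, 3)), 4) = Pow(Rational(-28, 3), 4) = Rational(614656, 81)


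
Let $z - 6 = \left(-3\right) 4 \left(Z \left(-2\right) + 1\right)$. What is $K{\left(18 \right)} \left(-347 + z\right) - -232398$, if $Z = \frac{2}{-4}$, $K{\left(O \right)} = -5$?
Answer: $234223$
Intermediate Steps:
$Z = - \frac{1}{2}$ ($Z = 2 \left(- \frac{1}{4}\right) = - \frac{1}{2} \approx -0.5$)
$z = -18$ ($z = 6 + \left(-3\right) 4 \left(\left(- \frac{1}{2}\right) \left(-2\right) + 1\right) = 6 - 12 \left(1 + 1\right) = 6 - 24 = -18$)
$K{\left(18 \right)} \left(-347 + z\right) - -232398 = - 5 \left(-347 - 18\right) - -232398 = \left(-5\right) \left(-365\right) + 232398 = 1825 + 232398 = 234223$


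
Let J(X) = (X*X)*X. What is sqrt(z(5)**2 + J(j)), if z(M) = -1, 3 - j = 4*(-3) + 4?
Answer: 6*sqrt(37) ≈ 36.497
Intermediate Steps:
j = 11 (j = 3 - (4*(-3) + 4) = 3 - (-12 + 4) = 3 - 1*(-8) = 3 + 8 = 11)
J(X) = X**3 (J(X) = X**2*X = X**3)
sqrt(z(5)**2 + J(j)) = sqrt((-1)**2 + 11**3) = sqrt(1 + 1331) = sqrt(1332) = 6*sqrt(37)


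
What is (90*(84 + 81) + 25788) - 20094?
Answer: 20544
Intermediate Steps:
(90*(84 + 81) + 25788) - 20094 = (90*165 + 25788) - 20094 = (14850 + 25788) - 20094 = 40638 - 20094 = 20544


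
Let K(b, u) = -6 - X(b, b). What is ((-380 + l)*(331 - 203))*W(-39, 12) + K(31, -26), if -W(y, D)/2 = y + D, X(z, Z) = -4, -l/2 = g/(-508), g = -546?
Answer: -335460350/127 ≈ -2.6414e+6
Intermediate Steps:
l = -273/127 (l = -(-1092)/(-508) = -(-1092)*(-1)/508 = -2*273/254 = -273/127 ≈ -2.1496)
W(y, D) = -2*D - 2*y (W(y, D) = -2*(y + D) = -2*(D + y) = -2*D - 2*y)
K(b, u) = -2 (K(b, u) = -6 - 1*(-4) = -6 + 4 = -2)
((-380 + l)*(331 - 203))*W(-39, 12) + K(31, -26) = ((-380 - 273/127)*(331 - 203))*(-2*12 - 2*(-39)) - 2 = (-48533/127*128)*(-24 + 78) - 2 = -6212224/127*54 - 2 = -335460096/127 - 2 = -335460350/127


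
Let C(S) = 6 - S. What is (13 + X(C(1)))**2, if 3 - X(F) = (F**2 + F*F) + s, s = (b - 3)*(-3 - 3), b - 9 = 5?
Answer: 1024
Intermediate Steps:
b = 14 (b = 9 + 5 = 14)
s = -66 (s = (14 - 3)*(-3 - 3) = 11*(-6) = -66)
X(F) = 69 - 2*F**2 (X(F) = 3 - ((F**2 + F*F) - 66) = 3 - ((F**2 + F**2) - 66) = 3 - (2*F**2 - 66) = 3 - (-66 + 2*F**2) = 3 + (66 - 2*F**2) = 69 - 2*F**2)
(13 + X(C(1)))**2 = (13 + (69 - 2*(6 - 1*1)**2))**2 = (13 + (69 - 2*(6 - 1)**2))**2 = (13 + (69 - 2*5**2))**2 = (13 + (69 - 2*25))**2 = (13 + (69 - 50))**2 = (13 + 19)**2 = 32**2 = 1024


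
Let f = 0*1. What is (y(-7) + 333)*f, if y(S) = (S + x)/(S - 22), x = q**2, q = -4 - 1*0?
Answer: 0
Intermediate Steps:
f = 0
q = -4 (q = -4 + 0 = -4)
x = 16 (x = (-4)**2 = 16)
y(S) = (16 + S)/(-22 + S) (y(S) = (S + 16)/(S - 22) = (16 + S)/(-22 + S))
(y(-7) + 333)*f = ((16 - 7)/(-22 - 7) + 333)*0 = (9/(-29) + 333)*0 = (-1/29*9 + 333)*0 = (-9/29 + 333)*0 = (9648/29)*0 = 0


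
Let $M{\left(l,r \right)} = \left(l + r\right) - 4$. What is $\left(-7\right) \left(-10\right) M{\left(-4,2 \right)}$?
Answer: $-420$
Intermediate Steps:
$M{\left(l,r \right)} = -4 + l + r$
$\left(-7\right) \left(-10\right) M{\left(-4,2 \right)} = \left(-7\right) \left(-10\right) \left(-4 - 4 + 2\right) = 70 \left(-6\right) = -420$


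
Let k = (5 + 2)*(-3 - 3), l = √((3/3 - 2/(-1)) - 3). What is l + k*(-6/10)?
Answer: 126/5 ≈ 25.200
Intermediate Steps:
l = 0 (l = √((3*(⅓) - 2*(-1)) - 3) = √((1 + 2) - 3) = √(3 - 3) = √0 = 0)
k = -42 (k = 7*(-6) = -42)
l + k*(-6/10) = 0 - (-42)*6/10 = 0 - (-42)*6*(⅒) = 0 - (-42)*3/5 = 0 - 42*(-⅗) = 0 + 126/5 = 126/5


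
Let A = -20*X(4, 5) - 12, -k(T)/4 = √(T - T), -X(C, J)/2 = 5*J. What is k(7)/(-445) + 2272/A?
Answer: 568/247 ≈ 2.2996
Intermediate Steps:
X(C, J) = -10*J
k(T) = 0 (k(T) = -4*√(T - T) = -4*√0 = -4*0 = 0)
A = 988 (A = -(-200)*5 - 12 = -20*(-50) - 12 = 1000 - 12 = 988)
k(7)/(-445) + 2272/A = 0/(-445) + 2272/988 = 0*(-1/445) + 2272*(1/988) = 0 + 568/247 = 568/247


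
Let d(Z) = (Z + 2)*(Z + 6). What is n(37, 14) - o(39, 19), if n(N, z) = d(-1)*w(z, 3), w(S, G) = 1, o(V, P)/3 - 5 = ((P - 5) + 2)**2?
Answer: -778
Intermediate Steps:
o(V, P) = 15 + 3*(-3 + P)**2 (o(V, P) = 15 + 3*((P - 5) + 2)**2 = 15 + 3*((-5 + P) + 2)**2 = 15 + 3*(-3 + P)**2)
d(Z) = (2 + Z)*(6 + Z)
n(N, z) = 5 (n(N, z) = (12 + (-1)**2 + 8*(-1))*1 = (12 + 1 - 8)*1 = 5*1 = 5)
n(37, 14) - o(39, 19) = 5 - (15 + 3*(-3 + 19)**2) = 5 - (15 + 3*16**2) = 5 - (15 + 3*256) = 5 - (15 + 768) = 5 - 1*783 = 5 - 783 = -778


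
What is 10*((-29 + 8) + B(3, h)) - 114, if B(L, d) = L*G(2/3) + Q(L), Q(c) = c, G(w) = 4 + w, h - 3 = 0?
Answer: -154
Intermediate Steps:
h = 3 (h = 3 + 0 = 3)
B(L, d) = 17*L/3 (B(L, d) = L*(4 + 2/3) + L = L*(4 + 2*(⅓)) + L = L*(4 + ⅔) + L = L*(14/3) + L = 14*L/3 + L = 17*L/3)
10*((-29 + 8) + B(3, h)) - 114 = 10*((-29 + 8) + (17/3)*3) - 114 = 10*(-21 + 17) - 114 = 10*(-4) - 114 = -40 - 114 = -154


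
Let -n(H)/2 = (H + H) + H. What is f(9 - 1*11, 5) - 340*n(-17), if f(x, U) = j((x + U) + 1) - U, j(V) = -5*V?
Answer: -34705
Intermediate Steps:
f(x, U) = -5 - 6*U - 5*x (f(x, U) = -5*((x + U) + 1) - U = -5*((U + x) + 1) - U = -5*(1 + U + x) - U = (-5 - 5*U - 5*x) - U = -5 - 6*U - 5*x)
n(H) = -6*H (n(H) = -2*((H + H) + H) = -2*(2*H + H) = -6*H)
f(9 - 1*11, 5) - 340*n(-17) = (-5 - 6*5 - 5*(9 - 1*11)) - (-2040)*(-17) = (-5 - 30 - 5*(9 - 11)) - 340*102 = (-5 - 30 - 5*(-2)) - 34680 = (-5 - 30 + 10) - 34680 = -25 - 34680 = -34705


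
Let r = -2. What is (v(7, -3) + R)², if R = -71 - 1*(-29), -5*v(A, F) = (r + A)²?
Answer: 2209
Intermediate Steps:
v(A, F) = -(-2 + A)²/5
R = -42 (R = -71 + 29 = -42)
(v(7, -3) + R)² = (-(-2 + 7)²/5 - 42)² = (-⅕*5² - 42)² = (-⅕*25 - 42)² = (-5 - 42)² = (-47)² = 2209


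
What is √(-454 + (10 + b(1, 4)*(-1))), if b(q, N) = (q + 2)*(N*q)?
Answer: 2*I*√114 ≈ 21.354*I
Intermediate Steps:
b(q, N) = N*q*(2 + q) (b(q, N) = (2 + q)*(N*q) = N*q*(2 + q))
√(-454 + (10 + b(1, 4)*(-1))) = √(-454 + (10 + (4*1*(2 + 1))*(-1))) = √(-454 + (10 + (4*1*3)*(-1))) = √(-454 + (10 + 12*(-1))) = √(-454 + (10 - 12)) = √(-454 - 2) = √(-456) = 2*I*√114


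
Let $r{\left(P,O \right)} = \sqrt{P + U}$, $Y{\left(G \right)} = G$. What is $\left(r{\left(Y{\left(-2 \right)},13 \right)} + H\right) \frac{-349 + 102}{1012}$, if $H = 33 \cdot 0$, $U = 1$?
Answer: $- \frac{247 i}{1012} \approx - 0.24407 i$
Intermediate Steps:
$H = 0$
$r{\left(P,O \right)} = \sqrt{1 + P}$ ($r{\left(P,O \right)} = \sqrt{P + 1} = \sqrt{1 + P}$)
$\left(r{\left(Y{\left(-2 \right)},13 \right)} + H\right) \frac{-349 + 102}{1012} = \left(\sqrt{1 - 2} + 0\right) \frac{-349 + 102}{1012} = \left(\sqrt{-1} + 0\right) \left(\left(-247\right) \frac{1}{1012}\right) = \left(i + 0\right) \left(- \frac{247}{1012}\right) = i \left(- \frac{247}{1012}\right) = - \frac{247 i}{1012}$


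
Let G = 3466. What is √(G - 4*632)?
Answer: √938 ≈ 30.627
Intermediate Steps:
√(G - 4*632) = √(3466 - 4*632) = √(3466 - 2528) = √938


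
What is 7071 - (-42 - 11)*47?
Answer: 9562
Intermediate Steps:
7071 - (-42 - 11)*47 = 7071 - (-53)*47 = 7071 - 1*(-2491) = 7071 + 2491 = 9562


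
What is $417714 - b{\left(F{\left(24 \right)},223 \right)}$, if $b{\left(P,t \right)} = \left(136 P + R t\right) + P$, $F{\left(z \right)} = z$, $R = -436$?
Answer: $511654$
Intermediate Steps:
$b{\left(P,t \right)} = - 436 t + 137 P$ ($b{\left(P,t \right)} = \left(136 P - 436 t\right) + P = \left(- 436 t + 136 P\right) + P = - 436 t + 137 P$)
$417714 - b{\left(F{\left(24 \right)},223 \right)} = 417714 - \left(\left(-436\right) 223 + 137 \cdot 24\right) = 417714 - \left(-97228 + 3288\right) = 417714 - -93940 = 417714 + 93940 = 511654$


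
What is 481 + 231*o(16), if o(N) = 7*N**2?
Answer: 414433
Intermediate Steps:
481 + 231*o(16) = 481 + 231*(7*16**2) = 481 + 231*(7*256) = 481 + 231*1792 = 481 + 413952 = 414433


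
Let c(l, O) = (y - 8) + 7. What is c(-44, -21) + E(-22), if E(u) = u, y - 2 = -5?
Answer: -26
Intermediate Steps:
y = -3 (y = 2 - 5 = -3)
c(l, O) = -4 (c(l, O) = (-3 - 8) + 7 = -11 + 7 = -4)
c(-44, -21) + E(-22) = -4 - 22 = -26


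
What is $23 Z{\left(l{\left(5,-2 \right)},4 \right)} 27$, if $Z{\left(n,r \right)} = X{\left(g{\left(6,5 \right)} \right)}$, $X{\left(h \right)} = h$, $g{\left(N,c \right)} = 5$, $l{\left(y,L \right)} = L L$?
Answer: $3105$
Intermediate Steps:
$l{\left(y,L \right)} = L^{2}$
$Z{\left(n,r \right)} = 5$
$23 Z{\left(l{\left(5,-2 \right)},4 \right)} 27 = 23 \cdot 5 \cdot 27 = 115 \cdot 27 = 3105$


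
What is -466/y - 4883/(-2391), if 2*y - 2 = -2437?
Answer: 14118517/5822085 ≈ 2.4250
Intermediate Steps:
y = -2435/2 (y = 1 + (½)*(-2437) = 1 - 2437/2 = -2435/2 ≈ -1217.5)
-466/y - 4883/(-2391) = -466/(-2435/2) - 4883/(-2391) = -466*(-2/2435) - 4883*(-1/2391) = 932/2435 + 4883/2391 = 14118517/5822085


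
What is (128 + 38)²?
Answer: 27556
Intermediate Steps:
(128 + 38)² = 166² = 27556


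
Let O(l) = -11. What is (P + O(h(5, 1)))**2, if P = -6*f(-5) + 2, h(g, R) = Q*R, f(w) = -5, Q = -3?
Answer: 441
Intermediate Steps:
h(g, R) = -3*R
P = 32 (P = -6*(-5) + 2 = 30 + 2 = 32)
(P + O(h(5, 1)))**2 = (32 - 11)**2 = 21**2 = 441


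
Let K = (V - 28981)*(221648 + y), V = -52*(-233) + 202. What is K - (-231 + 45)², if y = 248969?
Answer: -7841925667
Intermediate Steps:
V = 12318 (V = 12116 + 202 = 12318)
K = -7841891071 (K = (12318 - 28981)*(221648 + 248969) = -16663*470617 = -7841891071)
K - (-231 + 45)² = -7841891071 - (-231 + 45)² = -7841891071 - 1*(-186)² = -7841891071 - 1*34596 = -7841891071 - 34596 = -7841925667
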